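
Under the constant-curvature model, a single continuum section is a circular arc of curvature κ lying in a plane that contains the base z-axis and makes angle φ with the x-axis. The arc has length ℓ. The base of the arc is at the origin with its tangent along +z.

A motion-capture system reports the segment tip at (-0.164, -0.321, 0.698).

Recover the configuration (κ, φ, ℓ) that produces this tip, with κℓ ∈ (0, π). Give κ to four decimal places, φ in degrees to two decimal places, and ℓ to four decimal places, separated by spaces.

1.1682 242.94 0.8161

ρ = √(x²+y²) = √(-0.164² + -0.321²) = 0.36047
φ = atan2(y, x) mod 360° = atan2(-0.321, -0.164) = 242.9374°
|p|² = ρ² + z² = 0.36047² + 0.698² = 0.61714
κ = 2ρ / |p|² = 2×0.36047 / 0.61714 = 1.16819
θ = 2·atan2(ρ, z) = 2·atan2(0.36047, 0.698) = 0.95341 rad
ℓ = θ/κ = 0.95341/1.16819 = 0.81615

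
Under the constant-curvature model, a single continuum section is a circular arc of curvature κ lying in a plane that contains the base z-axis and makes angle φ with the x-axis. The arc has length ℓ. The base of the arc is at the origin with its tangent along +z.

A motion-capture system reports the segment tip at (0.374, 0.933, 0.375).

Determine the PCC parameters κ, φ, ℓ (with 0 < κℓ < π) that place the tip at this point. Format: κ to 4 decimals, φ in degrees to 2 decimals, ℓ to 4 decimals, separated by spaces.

ρ = √(x²+y²) = √(0.374² + 0.933²) = 1.00517
φ = atan2(y, x) mod 360° = atan2(0.933, 0.374) = 68.1563°
|p|² = ρ² + z² = 1.00517² + 0.375² = 1.15099
κ = 2ρ / |p|² = 2×1.00517 / 1.15099 = 1.74662
θ = 2·atan2(ρ, z) = 2·atan2(1.00517, 0.375) = 2.42743 rad
ℓ = θ/κ = 2.42743/1.74662 = 1.38979

1.7466 68.16 1.3898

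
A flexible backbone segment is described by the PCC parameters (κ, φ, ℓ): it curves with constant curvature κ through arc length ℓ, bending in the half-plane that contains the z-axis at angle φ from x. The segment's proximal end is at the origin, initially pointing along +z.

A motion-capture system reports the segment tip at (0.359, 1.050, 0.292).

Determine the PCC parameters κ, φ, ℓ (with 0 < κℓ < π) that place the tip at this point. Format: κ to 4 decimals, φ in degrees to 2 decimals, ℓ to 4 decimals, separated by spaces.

1.6856 71.12 1.5585

ρ = √(x²+y²) = √(0.359² + 1.050²) = 1.10968
φ = atan2(y, x) mod 360° = atan2(1.050, 0.359) = 71.1242°
|p|² = ρ² + z² = 1.10968² + 0.292² = 1.31665
κ = 2ρ / |p|² = 2×1.10968 / 1.31665 = 1.68561
θ = 2·atan2(ρ, z) = 2·atan2(1.10968, 0.292) = 2.62698 rad
ℓ = θ/κ = 2.62698/1.68561 = 1.55847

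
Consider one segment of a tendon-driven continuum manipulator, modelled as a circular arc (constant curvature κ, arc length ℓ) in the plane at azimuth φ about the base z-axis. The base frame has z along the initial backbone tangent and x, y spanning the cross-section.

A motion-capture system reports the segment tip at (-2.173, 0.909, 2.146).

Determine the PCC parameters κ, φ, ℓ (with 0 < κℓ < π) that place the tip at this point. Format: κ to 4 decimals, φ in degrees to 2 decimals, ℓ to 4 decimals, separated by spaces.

ρ = √(x²+y²) = √(-2.173² + 0.909²) = 2.35546
φ = atan2(y, x) mod 360° = atan2(0.909, -2.173) = 157.2997°
|p|² = ρ² + z² = 2.35546² + 2.146² = 10.15353
κ = 2ρ / |p|² = 2×2.35546 / 10.15353 = 0.46397
θ = 2·atan2(ρ, z) = 2·atan2(2.35546, 2.146) = 1.66379 rad
ℓ = θ/κ = 1.66379/0.46397 = 3.58600

0.4640 157.30 3.5860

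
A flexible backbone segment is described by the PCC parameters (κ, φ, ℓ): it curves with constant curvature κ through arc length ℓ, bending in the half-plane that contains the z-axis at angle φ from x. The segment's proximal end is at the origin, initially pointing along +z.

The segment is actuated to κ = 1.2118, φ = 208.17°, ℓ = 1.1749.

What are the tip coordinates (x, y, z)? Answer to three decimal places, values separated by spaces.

θ = κ·ℓ = 1.2118 × 1.1749 = 1.42374 rad
ρ = (1 − cos θ)/κ = (1 − 0.14652)/1.2118 = 0.70431
z = sin θ / κ = 0.98921/1.2118 = 0.81631
x = ρ cos φ = 0.70431 × cos(208.17°) = -0.62088
y = ρ sin φ = 0.70431 × sin(208.17°) = -0.33249

-0.621 -0.332 0.816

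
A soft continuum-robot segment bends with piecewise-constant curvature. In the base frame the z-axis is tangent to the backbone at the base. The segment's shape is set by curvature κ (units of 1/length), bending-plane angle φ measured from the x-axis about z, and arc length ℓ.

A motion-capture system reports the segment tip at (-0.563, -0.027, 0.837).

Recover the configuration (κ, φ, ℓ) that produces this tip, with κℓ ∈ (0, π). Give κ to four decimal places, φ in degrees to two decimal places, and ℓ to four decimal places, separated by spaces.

ρ = √(x²+y²) = √(-0.563² + -0.027²) = 0.56365
φ = atan2(y, x) mod 360° = atan2(-0.027, -0.563) = 182.7457°
|p|² = ρ² + z² = 0.56365² + 0.837² = 1.01827
κ = 2ρ / |p|² = 2×0.56365 / 1.01827 = 1.10707
θ = 2·atan2(ρ, z) = 2·atan2(0.56365, 0.837) = 1.18532 rad
ℓ = θ/κ = 1.18532/1.10707 = 1.07068

1.1071 182.75 1.0707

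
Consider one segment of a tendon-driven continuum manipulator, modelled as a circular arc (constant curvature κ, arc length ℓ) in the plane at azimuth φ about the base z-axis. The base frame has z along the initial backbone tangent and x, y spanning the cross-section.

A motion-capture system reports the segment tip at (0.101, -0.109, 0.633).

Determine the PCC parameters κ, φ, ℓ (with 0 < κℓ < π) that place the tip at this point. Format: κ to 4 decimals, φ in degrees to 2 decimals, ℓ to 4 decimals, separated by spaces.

0.7030 312.82 0.6560

ρ = √(x²+y²) = √(0.101² + -0.109²) = 0.14860
φ = atan2(y, x) mod 360° = atan2(-0.109, 0.101) = 312.8184°
|p|² = ρ² + z² = 0.14860² + 0.633² = 0.42277
κ = 2ρ / |p|² = 2×0.14860 / 0.42277 = 0.70298
θ = 2·atan2(ρ, z) = 2·atan2(0.14860, 0.633) = 0.46116 rad
ℓ = θ/κ = 0.46116/0.70298 = 0.65601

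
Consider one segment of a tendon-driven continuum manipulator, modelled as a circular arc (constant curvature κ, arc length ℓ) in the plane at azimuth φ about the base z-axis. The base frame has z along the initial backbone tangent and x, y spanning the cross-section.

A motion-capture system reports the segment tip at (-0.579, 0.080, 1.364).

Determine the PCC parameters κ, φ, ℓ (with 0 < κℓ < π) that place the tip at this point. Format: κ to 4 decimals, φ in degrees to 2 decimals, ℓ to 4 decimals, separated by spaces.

ρ = √(x²+y²) = √(-0.579² + 0.080²) = 0.58450
φ = atan2(y, x) mod 360° = atan2(0.080, -0.579) = 172.1333°
|p|² = ρ² + z² = 0.58450² + 1.364² = 2.20214
κ = 2ρ / |p|² = 2×0.58450 / 2.20214 = 0.53085
θ = 2·atan2(ρ, z) = 2·atan2(0.58450, 1.364) = 0.80970 rad
ℓ = θ/κ = 0.80970/0.53085 = 1.52529

0.5308 172.13 1.5253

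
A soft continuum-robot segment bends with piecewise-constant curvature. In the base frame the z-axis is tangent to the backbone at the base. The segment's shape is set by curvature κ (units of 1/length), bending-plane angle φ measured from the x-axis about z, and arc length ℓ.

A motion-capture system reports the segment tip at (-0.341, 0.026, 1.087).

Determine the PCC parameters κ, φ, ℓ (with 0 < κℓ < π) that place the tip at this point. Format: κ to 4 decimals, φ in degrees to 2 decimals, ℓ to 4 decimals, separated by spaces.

0.5267 175.64 1.1574

ρ = √(x²+y²) = √(-0.341² + 0.026²) = 0.34199
φ = atan2(y, x) mod 360° = atan2(0.026, -0.341) = 175.6398°
|p|² = ρ² + z² = 0.34199² + 1.087² = 1.29853
κ = 2ρ / |p|² = 2×0.34199 / 1.29853 = 0.52674
θ = 2·atan2(ρ, z) = 2·atan2(0.34199, 1.087) = 0.60963 rad
ℓ = θ/κ = 0.60963/0.52674 = 1.15737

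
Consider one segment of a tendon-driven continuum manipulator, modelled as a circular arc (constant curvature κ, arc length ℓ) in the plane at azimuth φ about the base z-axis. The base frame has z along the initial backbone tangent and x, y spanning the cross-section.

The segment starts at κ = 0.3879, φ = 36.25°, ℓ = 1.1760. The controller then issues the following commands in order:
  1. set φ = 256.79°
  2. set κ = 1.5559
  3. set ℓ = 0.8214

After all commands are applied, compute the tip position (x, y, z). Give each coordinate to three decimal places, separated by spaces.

-0.104 -0.445 0.615

initial: κ=0.3879, φ=36.25°, ℓ=1.1760
cmd 1: set φ=256.79° → (κ,φ,ℓ)=(0.3879,256.79°,1.1760) → tip=(-0.0602,-0.2566,1.1356)
cmd 2: set κ=1.5559 → (κ,φ,ℓ)=(1.5559,256.79°,1.1760) → tip=(-0.1845,-0.7859,0.6213)
cmd 3: set ℓ=0.8214 → (κ,φ,ℓ)=(1.5559,256.79°,0.8214) → tip=(-0.1045,-0.4451,0.6154)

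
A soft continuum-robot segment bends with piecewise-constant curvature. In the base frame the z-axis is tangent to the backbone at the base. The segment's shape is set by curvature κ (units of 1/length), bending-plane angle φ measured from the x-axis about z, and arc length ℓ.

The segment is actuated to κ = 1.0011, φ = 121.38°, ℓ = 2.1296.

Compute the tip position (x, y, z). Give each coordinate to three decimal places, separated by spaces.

θ = κ·ℓ = 1.0011 × 2.1296 = 2.13194 rad
ρ = (1 − cos θ)/κ = (1 − -0.53216)/1.0011 = 1.53047
z = sin θ / κ = 0.84665/1.0011 = 0.84572
x = ρ cos φ = 1.53047 × cos(121.38°) = -0.79694
y = ρ sin φ = 1.53047 × sin(121.38°) = 1.30662

-0.797 1.307 0.846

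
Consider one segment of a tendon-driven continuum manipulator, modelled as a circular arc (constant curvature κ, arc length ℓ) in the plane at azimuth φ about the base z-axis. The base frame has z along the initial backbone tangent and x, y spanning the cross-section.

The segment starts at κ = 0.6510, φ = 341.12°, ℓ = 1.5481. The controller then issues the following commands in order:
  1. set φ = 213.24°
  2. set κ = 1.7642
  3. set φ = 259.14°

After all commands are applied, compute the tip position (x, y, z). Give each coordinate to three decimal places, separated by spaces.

-0.205 -1.067 0.226

initial: κ=0.6510, φ=341.12°, ℓ=1.5481
cmd 1: set φ=213.24° → (κ,φ,ℓ)=(0.6510,213.24°,1.5481) → tip=(-0.5991,-0.3926,1.2990)
cmd 2: set κ=1.7642 → (κ,φ,ℓ)=(1.7642,213.24°,1.5481) → tip=(-0.9088,-0.5956,0.2262)
cmd 3: set φ=259.14° → (κ,φ,ℓ)=(1.7642,259.14°,1.5481) → tip=(-0.2047,-1.0671,0.2262)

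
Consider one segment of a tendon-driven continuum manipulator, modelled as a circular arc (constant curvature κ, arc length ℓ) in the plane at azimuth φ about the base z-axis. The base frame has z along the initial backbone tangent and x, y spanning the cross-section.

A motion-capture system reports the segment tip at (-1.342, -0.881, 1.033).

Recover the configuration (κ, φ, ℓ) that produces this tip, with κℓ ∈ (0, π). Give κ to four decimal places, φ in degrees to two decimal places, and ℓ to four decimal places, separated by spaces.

ρ = √(x²+y²) = √(-1.342² + -0.881²) = 1.60534
φ = atan2(y, x) mod 360° = atan2(-0.881, -1.342) = 213.2842°
|p|² = ρ² + z² = 1.60534² + 1.033² = 3.64421
κ = 2ρ / |p|² = 2×1.60534 / 3.64421 = 0.88104
θ = 2·atan2(ρ, z) = 2·atan2(1.60534, 1.033) = 1.99804 rad
ℓ = θ/κ = 1.99804/0.88104 = 2.26783

0.8810 213.28 2.2678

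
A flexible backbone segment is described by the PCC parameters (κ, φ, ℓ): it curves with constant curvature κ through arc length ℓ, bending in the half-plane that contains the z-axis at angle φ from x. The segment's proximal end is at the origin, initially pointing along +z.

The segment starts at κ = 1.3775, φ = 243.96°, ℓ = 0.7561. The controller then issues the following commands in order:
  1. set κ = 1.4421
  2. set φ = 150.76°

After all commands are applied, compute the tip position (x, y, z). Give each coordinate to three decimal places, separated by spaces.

initial: κ=1.3775, φ=243.96°, ℓ=0.7561
cmd 1: set κ=1.4421 → (κ,φ,ℓ)=(1.4421,243.96°,0.7561) → tip=(-0.1637,-0.3351,0.6149)
cmd 2: set φ=150.76° → (κ,φ,ℓ)=(1.4421,150.76°,0.7561) → tip=(-0.3254,0.1822,0.6149)

-0.325 0.182 0.615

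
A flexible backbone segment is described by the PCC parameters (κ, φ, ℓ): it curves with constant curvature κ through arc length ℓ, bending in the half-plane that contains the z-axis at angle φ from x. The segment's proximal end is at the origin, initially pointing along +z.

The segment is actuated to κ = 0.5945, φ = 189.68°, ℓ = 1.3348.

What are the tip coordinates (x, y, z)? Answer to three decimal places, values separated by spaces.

θ = κ·ℓ = 0.5945 × 1.3348 = 0.79354 rad
ρ = (1 − cos θ)/κ = (1 − 0.70133)/0.5945 = 0.50239
z = sin θ / κ = 0.71284/0.5945 = 1.19906
x = ρ cos φ = 0.50239 × cos(189.68°) = -0.49524
y = ρ sin φ = 0.50239 × sin(189.68°) = -0.08448

-0.495 -0.084 1.199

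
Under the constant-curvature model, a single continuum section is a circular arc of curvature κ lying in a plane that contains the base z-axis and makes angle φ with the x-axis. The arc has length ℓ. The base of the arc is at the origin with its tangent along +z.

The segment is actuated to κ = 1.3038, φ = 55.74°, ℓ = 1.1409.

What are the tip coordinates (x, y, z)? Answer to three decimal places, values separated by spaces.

θ = κ·ℓ = 1.3038 × 1.1409 = 1.48751 rad
ρ = (1 − cos θ)/κ = (1 − 0.08319)/1.3038 = 0.70318
z = sin θ / κ = 0.99653/1.3038 = 0.76433
x = ρ cos φ = 0.70318 × cos(55.74°) = 0.39585
y = ρ sin φ = 0.70318 × sin(55.74°) = 0.58117

0.396 0.581 0.764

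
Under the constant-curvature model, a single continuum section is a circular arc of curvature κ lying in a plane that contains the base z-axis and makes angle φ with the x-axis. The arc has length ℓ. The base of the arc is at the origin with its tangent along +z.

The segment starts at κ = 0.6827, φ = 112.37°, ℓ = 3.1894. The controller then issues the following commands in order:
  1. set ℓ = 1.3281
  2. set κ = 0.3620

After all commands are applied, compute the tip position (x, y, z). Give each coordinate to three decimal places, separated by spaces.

initial: κ=0.6827, φ=112.37°, ℓ=3.1894
cmd 1: set ℓ=1.3281 → (κ,φ,ℓ)=(0.6827,112.37°,1.3281) → tip=(-0.2139,0.5197,1.1535)
cmd 2: set κ=0.3620 → (κ,φ,ℓ)=(0.3620,112.37°,1.3281) → tip=(-0.1192,0.2896,1.2775)

-0.119 0.290 1.278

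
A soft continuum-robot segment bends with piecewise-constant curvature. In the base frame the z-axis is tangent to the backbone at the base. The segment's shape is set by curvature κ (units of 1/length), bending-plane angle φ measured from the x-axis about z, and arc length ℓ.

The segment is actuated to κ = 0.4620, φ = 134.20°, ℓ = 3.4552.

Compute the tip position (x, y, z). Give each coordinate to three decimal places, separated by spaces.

-1.548 1.591 2.164

θ = κ·ℓ = 0.4620 × 3.4552 = 1.59630 rad
ρ = (1 − cos θ)/κ = (1 − -0.02550)/0.4620 = 2.21970
z = sin θ / κ = 0.99967/0.4620 = 2.16380
x = ρ cos φ = 2.21970 × cos(134.20°) = -1.54750
y = ρ sin φ = 2.21970 × sin(134.20°) = 1.59133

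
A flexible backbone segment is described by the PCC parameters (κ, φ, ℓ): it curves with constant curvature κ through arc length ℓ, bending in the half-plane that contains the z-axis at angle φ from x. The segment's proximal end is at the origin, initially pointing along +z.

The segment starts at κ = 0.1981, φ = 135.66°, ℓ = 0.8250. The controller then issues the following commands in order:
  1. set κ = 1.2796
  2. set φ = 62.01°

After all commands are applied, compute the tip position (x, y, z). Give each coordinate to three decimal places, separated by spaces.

0.186 0.350 0.680

initial: κ=0.1981, φ=135.66°, ℓ=0.8250
cmd 1: set κ=1.2796 → (κ,φ,ℓ)=(1.2796,135.66°,0.8250) → tip=(-0.2836,0.2771,0.6801)
cmd 2: set φ=62.01° → (κ,φ,ℓ)=(1.2796,62.01°,0.8250) → tip=(0.1861,0.3501,0.6801)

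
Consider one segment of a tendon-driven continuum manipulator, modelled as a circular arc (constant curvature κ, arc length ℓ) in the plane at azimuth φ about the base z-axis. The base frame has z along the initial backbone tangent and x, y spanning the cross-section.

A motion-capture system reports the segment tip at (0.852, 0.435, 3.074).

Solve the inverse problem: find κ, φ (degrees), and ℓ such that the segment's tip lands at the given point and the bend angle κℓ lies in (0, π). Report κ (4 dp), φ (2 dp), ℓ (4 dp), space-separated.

0.1846 27.05 3.2688

ρ = √(x²+y²) = √(0.852² + 0.435²) = 0.95662
φ = atan2(y, x) mod 360° = atan2(0.435, 0.852) = 27.0472°
|p|² = ρ² + z² = 0.95662² + 3.074² = 10.36460
κ = 2ρ / |p|² = 2×0.95662 / 10.36460 = 0.18459
θ = 2·atan2(ρ, z) = 2·atan2(0.95662, 3.074) = 0.60340 rad
ℓ = θ/κ = 0.60340/0.18459 = 3.26877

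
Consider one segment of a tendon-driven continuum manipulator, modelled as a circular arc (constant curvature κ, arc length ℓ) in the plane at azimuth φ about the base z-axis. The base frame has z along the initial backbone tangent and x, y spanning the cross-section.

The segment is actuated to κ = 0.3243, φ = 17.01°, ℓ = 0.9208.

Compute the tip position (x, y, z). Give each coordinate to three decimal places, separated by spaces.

θ = κ·ℓ = 0.3243 × 0.9208 = 0.29862 rad
ρ = (1 − cos θ)/κ = (1 − 0.95574)/0.3243 = 0.13646
z = sin θ / κ = 0.29420/0.3243 = 0.90718
x = ρ cos φ = 0.13646 × cos(17.01°) = 0.13049
y = ρ sin φ = 0.13646 × sin(17.01°) = 0.03992

0.130 0.040 0.907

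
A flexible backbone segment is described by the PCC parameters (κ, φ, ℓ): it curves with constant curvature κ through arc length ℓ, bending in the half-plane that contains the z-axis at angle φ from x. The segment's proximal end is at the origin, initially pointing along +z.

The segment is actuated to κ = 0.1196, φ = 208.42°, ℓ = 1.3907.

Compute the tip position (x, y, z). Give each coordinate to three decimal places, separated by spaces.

-0.101 -0.055 1.384

θ = κ·ℓ = 0.1196 × 1.3907 = 0.16633 rad
ρ = (1 − cos θ)/κ = (1 − 0.98620)/0.1196 = 0.11539
z = sin θ / κ = 0.16556/0.1196 = 1.38430
x = ρ cos φ = 0.11539 × cos(208.42°) = -0.10148
y = ρ sin φ = 0.11539 × sin(208.42°) = -0.05492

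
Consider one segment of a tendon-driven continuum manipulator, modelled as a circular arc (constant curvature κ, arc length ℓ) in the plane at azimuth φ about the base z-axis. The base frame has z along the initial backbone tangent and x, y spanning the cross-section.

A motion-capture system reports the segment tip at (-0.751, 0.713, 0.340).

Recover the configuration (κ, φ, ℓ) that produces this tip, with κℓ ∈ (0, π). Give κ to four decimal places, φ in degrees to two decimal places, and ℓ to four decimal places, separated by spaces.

ρ = √(x²+y²) = √(-0.751² + 0.713²) = 1.03555
φ = atan2(y, x) mod 360° = atan2(0.713, -0.751) = 136.4869°
|p|² = ρ² + z² = 1.03555² + 0.340² = 1.18797
κ = 2ρ / |p|² = 2×1.03555 / 1.18797 = 1.74340
θ = 2·atan2(ρ, z) = 2·atan2(1.03555, 0.340) = 2.50712 rad
ℓ = θ/κ = 2.50712/1.74340 = 1.43806

1.7434 136.49 1.4381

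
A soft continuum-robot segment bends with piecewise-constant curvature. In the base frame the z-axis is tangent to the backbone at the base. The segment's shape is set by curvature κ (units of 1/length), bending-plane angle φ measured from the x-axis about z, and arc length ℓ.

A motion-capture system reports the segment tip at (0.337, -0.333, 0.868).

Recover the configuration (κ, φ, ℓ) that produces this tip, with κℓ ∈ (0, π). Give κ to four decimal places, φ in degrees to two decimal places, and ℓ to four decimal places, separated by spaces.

ρ = √(x²+y²) = √(0.337² + -0.333²) = 0.47377
φ = atan2(y, x) mod 360° = atan2(-0.333, 0.337) = 315.3421°
|p|² = ρ² + z² = 0.47377² + 0.868² = 0.97788
κ = 2ρ / |p|² = 2×0.47377 / 0.97788 = 0.96897
θ = 2·atan2(ρ, z) = 2·atan2(0.47377, 0.868) = 0.99925 rad
ℓ = θ/κ = 0.99925/0.96897 = 1.03125

0.9690 315.34 1.0313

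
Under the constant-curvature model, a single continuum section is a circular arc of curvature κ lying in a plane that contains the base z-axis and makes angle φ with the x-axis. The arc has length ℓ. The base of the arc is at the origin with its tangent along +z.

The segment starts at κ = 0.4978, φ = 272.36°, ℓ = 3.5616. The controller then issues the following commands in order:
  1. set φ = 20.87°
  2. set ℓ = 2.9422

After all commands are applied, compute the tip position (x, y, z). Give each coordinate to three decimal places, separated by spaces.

initial: κ=0.4978, φ=272.36°, ℓ=3.5616
cmd 1: set φ=20.87° → (κ,φ,ℓ)=(0.4978,20.87°,3.5616) → tip=(2.2539,0.8593,1.9679)
cmd 2: set ℓ=2.9422 → (κ,φ,ℓ)=(0.4978,20.87°,2.9422) → tip=(1.6781,0.6398,1.9975)

1.678 0.640 1.998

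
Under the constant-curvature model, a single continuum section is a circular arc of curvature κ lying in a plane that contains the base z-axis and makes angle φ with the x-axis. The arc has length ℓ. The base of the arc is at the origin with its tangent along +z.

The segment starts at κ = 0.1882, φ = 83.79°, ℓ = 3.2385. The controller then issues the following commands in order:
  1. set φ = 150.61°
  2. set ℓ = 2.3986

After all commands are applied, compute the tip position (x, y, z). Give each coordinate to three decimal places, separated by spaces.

-0.464 0.261 2.318

initial: κ=0.1882, φ=83.79°, ℓ=3.2385
cmd 1: set φ=150.61° → (κ,φ,ℓ)=(0.1882,150.61°,3.2385) → tip=(-0.8336,0.4695,3.0417)
cmd 2: set ℓ=2.3986 → (κ,φ,ℓ)=(0.1882,150.61°,2.3986) → tip=(-0.4638,0.2612,2.3180)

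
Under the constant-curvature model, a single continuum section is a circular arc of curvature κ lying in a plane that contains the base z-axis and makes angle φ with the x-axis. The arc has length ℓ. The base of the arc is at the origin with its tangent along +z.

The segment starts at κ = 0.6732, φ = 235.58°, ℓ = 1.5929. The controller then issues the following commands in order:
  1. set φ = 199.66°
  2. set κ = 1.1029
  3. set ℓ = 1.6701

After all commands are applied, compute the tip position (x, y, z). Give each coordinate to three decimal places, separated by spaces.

initial: κ=0.6732, φ=235.58°, ℓ=1.5929
cmd 1: set φ=199.66° → (κ,φ,ℓ)=(0.6732,199.66°,1.5929) → tip=(-0.7301,-0.2608,1.3047)
cmd 2: set κ=1.1029 → (κ,φ,ℓ)=(1.1029,199.66°,1.5929) → tip=(-1.0118,-0.3615,0.8911)
cmd 3: set ℓ=1.6701 → (κ,φ,ℓ)=(1.1029,199.66°,1.6701) → tip=(-1.0825,-0.3868,0.8736)

-1.083 -0.387 0.874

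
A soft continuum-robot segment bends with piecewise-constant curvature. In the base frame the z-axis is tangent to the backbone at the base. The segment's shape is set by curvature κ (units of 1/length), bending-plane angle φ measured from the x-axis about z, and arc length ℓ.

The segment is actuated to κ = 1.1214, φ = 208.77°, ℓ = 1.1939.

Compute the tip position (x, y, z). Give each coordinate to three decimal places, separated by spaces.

θ = κ·ℓ = 1.1214 × 1.1939 = 1.33884 rad
ρ = (1 − cos θ)/κ = (1 − 0.22988)/1.1214 = 0.68675
z = sin θ / κ = 0.97322/1.1214 = 0.86786
x = ρ cos φ = 0.68675 × cos(208.77°) = -0.60197
y = ρ sin φ = 0.68675 × sin(208.77°) = -0.33053

-0.602 -0.331 0.868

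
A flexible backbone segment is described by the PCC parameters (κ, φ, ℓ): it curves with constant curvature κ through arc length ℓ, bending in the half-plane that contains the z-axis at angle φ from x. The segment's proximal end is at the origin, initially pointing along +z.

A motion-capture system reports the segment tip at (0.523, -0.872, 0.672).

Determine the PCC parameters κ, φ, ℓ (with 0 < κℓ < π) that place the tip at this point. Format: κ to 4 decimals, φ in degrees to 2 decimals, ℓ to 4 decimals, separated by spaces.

1.3690 300.95 1.4417

ρ = √(x²+y²) = √(0.523² + -0.872²) = 1.01682
φ = atan2(y, x) mod 360° = atan2(-0.872, 0.523) = 300.9541°
|p|² = ρ² + z² = 1.01682² + 0.672² = 1.48550
κ = 2ρ / |p|² = 2×1.01682 / 1.48550 = 1.36899
θ = 2·atan2(ρ, z) = 2·atan2(1.01682, 0.672) = 1.97361 rad
ℓ = θ/κ = 1.97361/1.36899 = 1.44166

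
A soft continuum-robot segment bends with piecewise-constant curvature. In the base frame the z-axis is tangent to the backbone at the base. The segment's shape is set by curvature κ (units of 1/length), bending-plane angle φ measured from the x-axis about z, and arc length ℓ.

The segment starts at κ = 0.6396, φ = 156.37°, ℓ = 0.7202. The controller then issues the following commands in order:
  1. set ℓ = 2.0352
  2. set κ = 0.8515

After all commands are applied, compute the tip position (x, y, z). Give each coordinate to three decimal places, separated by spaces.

-1.250 0.547 1.159

initial: κ=0.6396, φ=156.37°, ℓ=0.7202
cmd 1: set ℓ=2.0352 → (κ,φ,ℓ)=(0.6396,156.37°,2.0352) → tip=(-1.0516,0.4601,1.5072)
cmd 2: set κ=0.8515 → (κ,φ,ℓ)=(0.8515,156.37°,2.0352) → tip=(-1.2497,0.5467,1.1590)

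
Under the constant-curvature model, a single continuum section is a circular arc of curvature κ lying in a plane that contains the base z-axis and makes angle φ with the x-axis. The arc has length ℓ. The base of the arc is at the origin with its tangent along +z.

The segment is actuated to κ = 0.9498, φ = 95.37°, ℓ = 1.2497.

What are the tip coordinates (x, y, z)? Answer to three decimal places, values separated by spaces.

-0.062 0.656 0.976

θ = κ·ℓ = 0.9498 × 1.2497 = 1.18697 rad
ρ = (1 − cos θ)/κ = (1 − 0.37448)/0.9498 = 0.65859
z = sin θ / κ = 0.92724/0.9498 = 0.97624
x = ρ cos φ = 0.65859 × cos(95.37°) = -0.06164
y = ρ sin φ = 0.65859 × sin(95.37°) = 0.65569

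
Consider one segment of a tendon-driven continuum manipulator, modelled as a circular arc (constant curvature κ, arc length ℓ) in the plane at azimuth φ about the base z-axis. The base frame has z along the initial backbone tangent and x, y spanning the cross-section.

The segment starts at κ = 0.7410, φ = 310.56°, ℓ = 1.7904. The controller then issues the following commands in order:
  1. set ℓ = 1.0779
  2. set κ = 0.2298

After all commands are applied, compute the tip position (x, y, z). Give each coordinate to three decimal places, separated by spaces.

initial: κ=0.7410, φ=310.56°, ℓ=1.7904
cmd 1: set ℓ=1.0779 → (κ,φ,ℓ)=(0.7410,310.56°,1.0779) → tip=(0.2653,-0.3100,0.9669)
cmd 2: set κ=0.2298 → (κ,φ,ℓ)=(0.2298,310.56°,1.0779) → tip=(0.0864,-0.1009,1.0669)

0.086 -0.101 1.067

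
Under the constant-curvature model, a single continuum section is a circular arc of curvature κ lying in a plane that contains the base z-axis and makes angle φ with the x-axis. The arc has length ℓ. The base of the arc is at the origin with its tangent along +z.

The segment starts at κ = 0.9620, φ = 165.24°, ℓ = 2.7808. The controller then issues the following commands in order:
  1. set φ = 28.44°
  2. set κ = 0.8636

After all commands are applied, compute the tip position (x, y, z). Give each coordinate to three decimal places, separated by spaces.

initial: κ=0.9620, φ=165.24°, ℓ=2.7808
cmd 1: set φ=28.44° → (κ,φ,ℓ)=(0.9620,28.44°,2.7808) → tip=(1.7304,0.9372,0.4675)
cmd 2: set κ=0.8636 → (κ,φ,ℓ)=(0.8636,28.44°,2.7808) → tip=(1.7700,0.9587,0.7809)

1.770 0.959 0.781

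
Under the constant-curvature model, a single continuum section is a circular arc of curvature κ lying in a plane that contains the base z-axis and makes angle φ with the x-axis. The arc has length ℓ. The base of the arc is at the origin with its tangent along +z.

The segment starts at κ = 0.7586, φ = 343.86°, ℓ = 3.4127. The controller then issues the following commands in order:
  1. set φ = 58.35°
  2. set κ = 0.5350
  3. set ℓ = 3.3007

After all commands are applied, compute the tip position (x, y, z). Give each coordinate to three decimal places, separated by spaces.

1.171 1.900 1.834

initial: κ=0.7586, φ=343.86°, ℓ=3.4127
cmd 1: set φ=58.35° → (κ,φ,ℓ)=(0.7586,58.35°,3.4127) → tip=(1.2804,2.0772,0.6921)
cmd 2: set κ=0.5350 → (κ,φ,ℓ)=(0.5350,58.35°,3.4127) → tip=(1.2282,1.9925,1.8087)
cmd 3: set ℓ=3.3007 → (κ,φ,ℓ)=(0.5350,58.35°,3.3007) → tip=(1.1709,1.8996,1.8337)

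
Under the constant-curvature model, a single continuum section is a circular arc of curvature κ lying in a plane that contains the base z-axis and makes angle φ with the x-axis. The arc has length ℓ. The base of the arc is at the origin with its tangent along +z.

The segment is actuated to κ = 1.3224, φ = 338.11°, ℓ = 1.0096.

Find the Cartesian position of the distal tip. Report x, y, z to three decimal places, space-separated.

0.538 -0.216 0.735

θ = κ·ℓ = 1.3224 × 1.0096 = 1.33510 rad
ρ = (1 − cos θ)/κ = (1 − 0.23352)/1.3224 = 0.57961
z = sin θ / κ = 0.97235/1.3224 = 0.73529
x = ρ cos φ = 0.57961 × cos(338.11°) = 0.53782
y = ρ sin φ = 0.57961 × sin(338.11°) = -0.21609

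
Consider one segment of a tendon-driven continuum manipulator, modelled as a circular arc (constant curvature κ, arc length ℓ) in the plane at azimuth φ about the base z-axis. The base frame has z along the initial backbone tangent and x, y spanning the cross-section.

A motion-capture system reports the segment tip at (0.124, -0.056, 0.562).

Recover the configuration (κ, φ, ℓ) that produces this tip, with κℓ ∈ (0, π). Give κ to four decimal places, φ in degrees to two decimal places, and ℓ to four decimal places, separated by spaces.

ρ = √(x²+y²) = √(0.124² + -0.056²) = 0.13606
φ = atan2(y, x) mod 360° = atan2(-0.056, 0.124) = 335.6955°
|p|² = ρ² + z² = 0.13606² + 0.562² = 0.33436
κ = 2ρ / |p|² = 2×0.13606 / 0.33436 = 0.81386
θ = 2·atan2(ρ, z) = 2·atan2(0.13606, 0.562) = 0.47505 rad
ℓ = θ/κ = 0.47505/0.81386 = 0.58371

0.8139 335.70 0.5837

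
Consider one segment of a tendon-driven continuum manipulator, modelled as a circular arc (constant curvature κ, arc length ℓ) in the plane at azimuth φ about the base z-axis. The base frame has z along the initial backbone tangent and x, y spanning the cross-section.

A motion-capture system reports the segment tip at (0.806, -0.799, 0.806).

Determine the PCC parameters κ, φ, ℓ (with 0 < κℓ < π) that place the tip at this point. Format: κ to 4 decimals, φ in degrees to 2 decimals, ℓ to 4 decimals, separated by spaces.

1.1714 315.25 1.6275

ρ = √(x²+y²) = √(0.806² + -0.799²) = 1.13492
φ = atan2(y, x) mod 360° = atan2(-0.799, 0.806) = 315.2499°
|p|² = ρ² + z² = 1.13492² + 0.806² = 1.93767
κ = 2ρ / |p|² = 2×1.13492 / 1.93767 = 1.17142
θ = 2·atan2(ρ, z) = 2·atan2(1.13492, 0.806) = 1.90654 rad
ℓ = θ/κ = 1.90654/1.17142 = 1.62754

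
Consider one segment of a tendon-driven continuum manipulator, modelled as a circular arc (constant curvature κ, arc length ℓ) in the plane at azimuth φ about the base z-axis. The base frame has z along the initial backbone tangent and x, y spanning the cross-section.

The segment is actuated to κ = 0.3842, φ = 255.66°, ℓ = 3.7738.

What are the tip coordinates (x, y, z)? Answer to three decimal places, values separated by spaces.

θ = κ·ℓ = 0.3842 × 3.7738 = 1.44989 rad
ρ = (1 − cos θ)/κ = (1 − 0.12061)/0.3842 = 2.28889
z = sin θ / κ = 0.99270/0.3842 = 2.58381
x = ρ cos φ = 2.28889 × cos(255.66°) = -0.56690
y = ρ sin φ = 2.28889 × sin(255.66°) = -2.21758

-0.567 -2.218 2.584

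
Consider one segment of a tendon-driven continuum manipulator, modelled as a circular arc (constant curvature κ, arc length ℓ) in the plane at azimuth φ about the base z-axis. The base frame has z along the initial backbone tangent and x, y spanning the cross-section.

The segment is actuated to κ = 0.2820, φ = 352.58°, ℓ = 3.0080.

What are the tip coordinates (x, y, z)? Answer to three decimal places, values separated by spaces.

1.191 -0.155 2.660

θ = κ·ℓ = 0.2820 × 3.0080 = 0.84826 rad
ρ = (1 − cos θ)/κ = (1 − 0.66129)/0.2820 = 1.20109
z = sin θ / κ = 0.75013/0.2820 = 2.66003
x = ρ cos φ = 1.20109 × cos(352.58°) = 1.19103
y = ρ sin φ = 1.20109 × sin(352.58°) = -0.15511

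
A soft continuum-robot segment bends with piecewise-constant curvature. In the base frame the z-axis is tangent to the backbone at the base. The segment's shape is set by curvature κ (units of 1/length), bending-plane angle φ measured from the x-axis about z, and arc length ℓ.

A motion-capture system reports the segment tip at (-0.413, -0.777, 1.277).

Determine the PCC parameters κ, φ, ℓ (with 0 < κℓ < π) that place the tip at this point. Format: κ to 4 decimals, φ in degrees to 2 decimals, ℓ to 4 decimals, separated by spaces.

ρ = √(x²+y²) = √(-0.413² + -0.777²) = 0.87994
φ = atan2(y, x) mod 360° = atan2(-0.777, -0.413) = 242.0079°
|p|² = ρ² + z² = 0.87994² + 1.277² = 2.40503
κ = 2ρ / |p|² = 2×0.87994 / 2.40503 = 0.73175
θ = 2·atan2(ρ, z) = 2·atan2(0.87994, 1.277) = 1.20670 rad
ℓ = θ/κ = 1.20670/0.73175 = 1.64906

0.7318 242.01 1.6491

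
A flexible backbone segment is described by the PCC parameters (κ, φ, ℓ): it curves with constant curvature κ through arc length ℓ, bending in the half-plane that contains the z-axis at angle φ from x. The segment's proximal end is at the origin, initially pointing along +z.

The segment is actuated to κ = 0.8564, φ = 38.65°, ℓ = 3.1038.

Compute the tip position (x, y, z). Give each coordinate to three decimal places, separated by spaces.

θ = κ·ℓ = 0.8564 × 3.1038 = 2.65809 rad
ρ = (1 − cos θ)/κ = (1 − -0.88537)/0.8564 = 2.20151
z = sin θ / κ = 0.46488/0.8564 = 0.54283
x = ρ cos φ = 2.20151 × cos(38.65°) = 1.71933
y = ρ sin φ = 2.20151 × sin(38.65°) = 1.37498

1.719 1.375 0.543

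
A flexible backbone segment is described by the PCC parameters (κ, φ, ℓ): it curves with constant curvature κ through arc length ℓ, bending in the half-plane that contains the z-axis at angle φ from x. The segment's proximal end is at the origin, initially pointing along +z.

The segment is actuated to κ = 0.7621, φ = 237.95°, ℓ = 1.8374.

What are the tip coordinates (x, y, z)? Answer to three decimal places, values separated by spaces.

-0.578 -0.923 1.293

θ = κ·ℓ = 0.7621 × 1.8374 = 1.40028 rad
ρ = (1 − cos θ)/κ = (1 − 0.16969)/0.7621 = 1.08950
z = sin θ / κ = 0.98550/0.7621 = 1.29313
x = ρ cos φ = 1.08950 × cos(237.95°) = -0.57816
y = ρ sin φ = 1.08950 × sin(237.95°) = -0.92345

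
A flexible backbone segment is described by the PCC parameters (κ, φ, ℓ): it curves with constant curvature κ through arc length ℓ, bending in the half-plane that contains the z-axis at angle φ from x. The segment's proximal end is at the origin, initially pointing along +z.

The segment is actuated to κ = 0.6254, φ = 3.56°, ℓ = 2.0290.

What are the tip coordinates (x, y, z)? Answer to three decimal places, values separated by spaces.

1.121 0.070 1.527

θ = κ·ℓ = 0.6254 × 2.0290 = 1.26894 rad
ρ = (1 − cos θ)/κ = (1 − 0.29730)/0.6254 = 1.12361
z = sin θ / κ = 0.95479/0.6254 = 1.52668
x = ρ cos φ = 1.12361 × cos(3.56°) = 1.12144
y = ρ sin φ = 1.12361 × sin(3.56°) = 0.06977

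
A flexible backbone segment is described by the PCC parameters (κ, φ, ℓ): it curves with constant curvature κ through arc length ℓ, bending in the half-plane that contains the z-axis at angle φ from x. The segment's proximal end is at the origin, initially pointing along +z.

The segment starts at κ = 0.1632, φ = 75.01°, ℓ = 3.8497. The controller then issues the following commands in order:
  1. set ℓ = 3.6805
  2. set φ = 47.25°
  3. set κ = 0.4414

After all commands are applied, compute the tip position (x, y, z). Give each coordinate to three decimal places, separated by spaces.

initial: κ=0.1632, φ=75.01°, ℓ=3.8497
cmd 1: set ℓ=3.6805 → (κ,φ,ℓ)=(0.1632,75.01°,3.6805) → tip=(0.2774,1.0360,3.4631)
cmd 2: set φ=47.25° → (κ,φ,ℓ)=(0.1632,47.25°,3.6805) → tip=(0.7280,0.7876,3.4631)
cmd 3: set κ=0.4414 → (κ,φ,ℓ)=(0.4414,47.25°,3.6805) → tip=(1.6205,1.7530,2.2622)

1.620 1.753 2.262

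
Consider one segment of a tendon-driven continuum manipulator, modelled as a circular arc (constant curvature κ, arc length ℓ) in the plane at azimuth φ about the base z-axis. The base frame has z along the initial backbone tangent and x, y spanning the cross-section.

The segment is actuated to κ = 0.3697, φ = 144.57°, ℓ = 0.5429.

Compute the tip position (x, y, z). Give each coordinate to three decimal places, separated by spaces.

θ = κ·ℓ = 0.3697 × 0.5429 = 0.20071 rad
ρ = (1 − cos θ)/κ = (1 − 0.97993)/0.3697 = 0.05430
z = sin θ / κ = 0.19937/0.3697 = 0.53926
x = ρ cos φ = 0.05430 × cos(144.57°) = -0.04425
y = ρ sin φ = 0.05430 × sin(144.57°) = 0.03148

-0.044 0.031 0.539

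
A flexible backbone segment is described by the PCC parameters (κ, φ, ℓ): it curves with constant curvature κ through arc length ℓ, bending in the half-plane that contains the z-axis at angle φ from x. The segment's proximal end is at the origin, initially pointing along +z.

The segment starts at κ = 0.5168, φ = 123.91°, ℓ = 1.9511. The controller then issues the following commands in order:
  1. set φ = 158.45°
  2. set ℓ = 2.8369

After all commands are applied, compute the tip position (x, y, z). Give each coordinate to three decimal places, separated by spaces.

-1.612 0.636 1.924

initial: κ=0.5168, φ=123.91°, ℓ=1.9511
cmd 1: set φ=158.45° → (κ,φ,ℓ)=(0.5168,158.45°,1.9511) → tip=(-0.8400,0.3317,1.6369)
cmd 2: set ℓ=2.8369 → (κ,φ,ℓ)=(0.5168,158.45°,2.8369) → tip=(-1.6117,0.6365,1.9244)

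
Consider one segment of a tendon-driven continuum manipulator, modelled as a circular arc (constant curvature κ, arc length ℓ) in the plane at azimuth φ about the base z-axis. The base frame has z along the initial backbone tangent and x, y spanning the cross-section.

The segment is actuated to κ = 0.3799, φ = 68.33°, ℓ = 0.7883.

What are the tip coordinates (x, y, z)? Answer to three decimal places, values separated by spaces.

0.043 0.109 0.777

θ = κ·ℓ = 0.3799 × 0.7883 = 0.29948 rad
ρ = (1 − cos θ)/κ = (1 − 0.95549)/0.3799 = 0.11716
z = sin θ / κ = 0.29502/0.3799 = 0.77657
x = ρ cos φ = 0.11716 × cos(68.33°) = 0.04326
y = ρ sin φ = 0.11716 × sin(68.33°) = 0.10888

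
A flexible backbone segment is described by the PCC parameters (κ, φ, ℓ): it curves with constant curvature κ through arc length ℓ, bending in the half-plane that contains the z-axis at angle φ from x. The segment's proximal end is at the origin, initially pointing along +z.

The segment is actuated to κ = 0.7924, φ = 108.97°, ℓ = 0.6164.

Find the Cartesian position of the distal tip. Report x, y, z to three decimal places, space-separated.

θ = κ·ℓ = 0.7924 × 0.6164 = 0.48844 rad
ρ = (1 − cos θ)/κ = (1 − 0.88307)/0.7924 = 0.14757
z = sin θ / κ = 0.46924/0.7924 = 0.59218
x = ρ cos φ = 0.14757 × cos(108.97°) = -0.04797
y = ρ sin φ = 0.14757 × sin(108.97°) = 0.13955

-0.048 0.140 0.592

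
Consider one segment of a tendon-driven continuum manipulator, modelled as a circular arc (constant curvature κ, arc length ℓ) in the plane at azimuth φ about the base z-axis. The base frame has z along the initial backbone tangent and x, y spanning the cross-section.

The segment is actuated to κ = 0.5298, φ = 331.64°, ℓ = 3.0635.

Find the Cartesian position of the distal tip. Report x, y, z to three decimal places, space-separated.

θ = κ·ℓ = 0.5298 × 3.0635 = 1.62304 rad
ρ = (1 − cos θ)/κ = (1 − -0.05222)/0.5298 = 1.98607
z = sin θ / κ = 0.99864/0.5298 = 1.88493
x = ρ cos φ = 1.98607 × cos(331.64°) = 1.74771
y = ρ sin φ = 1.98607 × sin(331.64°) = -0.94341

1.748 -0.943 1.885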